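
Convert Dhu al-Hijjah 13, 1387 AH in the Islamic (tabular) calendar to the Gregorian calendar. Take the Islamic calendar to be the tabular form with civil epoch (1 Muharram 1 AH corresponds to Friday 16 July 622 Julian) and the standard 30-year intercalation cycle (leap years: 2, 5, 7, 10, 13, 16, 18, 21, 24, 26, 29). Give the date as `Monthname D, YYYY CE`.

Both dates share Julian Day Number 2439929; in the Gregorian calendar that is 13 March 1968 CE.

March 13, 1968 CE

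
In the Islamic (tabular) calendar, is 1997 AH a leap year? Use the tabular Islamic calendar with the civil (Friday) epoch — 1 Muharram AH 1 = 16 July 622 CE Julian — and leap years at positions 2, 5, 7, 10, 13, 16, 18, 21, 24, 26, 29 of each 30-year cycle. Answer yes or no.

Year 1997 AH is year 17 of its 30-year cycle; leap positions are 2, 5, 7, 10, 13, 16, 18, 21, 24, 26, 29, so it is a common year (354 days).

no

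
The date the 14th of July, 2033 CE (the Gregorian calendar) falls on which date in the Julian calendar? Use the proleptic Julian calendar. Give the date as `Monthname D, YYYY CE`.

July 1, 2033 CE

At this point the Julian calendar is 13 days behind the Gregorian.
14 July 2033 Gregorian − 13 days → 1 July 2033 Julian.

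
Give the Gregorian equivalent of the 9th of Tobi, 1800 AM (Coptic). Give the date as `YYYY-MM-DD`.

Julian Day Number of the source date = 2482243.
Converting JDN 2482243 to the Gregorian calendar gives 18 January 2084 CE.

2084-01-18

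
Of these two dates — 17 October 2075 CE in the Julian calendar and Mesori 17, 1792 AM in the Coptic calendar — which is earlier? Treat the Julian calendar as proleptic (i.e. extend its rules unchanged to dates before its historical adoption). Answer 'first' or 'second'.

First date → JDN 2479241; second date → JDN 2479539.
JDN 2479241 < JDN 2479539, so the first date is earlier.

first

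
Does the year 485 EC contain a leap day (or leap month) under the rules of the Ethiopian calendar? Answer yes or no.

no

485 mod 4 = 1; in the Ethiopian calendar a year is leap when year mod 4 = 3, so it is a common year.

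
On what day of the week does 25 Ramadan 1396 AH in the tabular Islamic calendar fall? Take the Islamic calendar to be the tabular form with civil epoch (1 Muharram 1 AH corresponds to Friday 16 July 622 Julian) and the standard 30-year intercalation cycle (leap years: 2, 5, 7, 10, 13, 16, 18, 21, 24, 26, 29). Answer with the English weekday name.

In the Gregorian calendar this is 19 September 1976 (JDN 2443041).
JDN 2443041 mod 7 = 6, and JDN 0 was a Monday, so this is a Sunday.

Sunday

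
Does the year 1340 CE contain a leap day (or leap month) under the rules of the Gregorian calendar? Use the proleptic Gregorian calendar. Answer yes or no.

yes

1340 is divisible by 4 and not by 100, so it is a leap year.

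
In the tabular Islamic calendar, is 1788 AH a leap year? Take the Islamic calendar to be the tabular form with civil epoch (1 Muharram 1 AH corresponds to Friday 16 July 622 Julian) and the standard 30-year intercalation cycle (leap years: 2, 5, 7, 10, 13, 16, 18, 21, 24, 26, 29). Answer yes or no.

yes

Year 1788 AH is year 18 of its 30-year cycle; leap positions are 2, 5, 7, 10, 13, 16, 18, 21, 24, 26, 29, so it is a leap year (355 days).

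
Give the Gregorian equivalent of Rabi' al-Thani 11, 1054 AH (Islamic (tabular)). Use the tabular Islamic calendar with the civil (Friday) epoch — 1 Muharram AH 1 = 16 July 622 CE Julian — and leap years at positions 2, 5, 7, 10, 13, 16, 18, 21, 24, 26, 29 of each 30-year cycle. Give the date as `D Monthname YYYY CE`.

Both dates share Julian Day Number 2321687; in the Gregorian calendar that is 17 June 1644 CE.

17 June 1644 CE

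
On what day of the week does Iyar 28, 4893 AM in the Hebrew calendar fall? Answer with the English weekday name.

This is JDN 2135011 (12 May 1133 Gregorian).
2135011 ≡ 4 (mod 7); counting from Monday = 0 gives Friday.

Friday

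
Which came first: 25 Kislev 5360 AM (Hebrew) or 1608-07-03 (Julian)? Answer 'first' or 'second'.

The two dates have Julian Day Numbers 2305429 and 2308564 respectively.
Since 2305429 < 2308564, the first date comes first.

first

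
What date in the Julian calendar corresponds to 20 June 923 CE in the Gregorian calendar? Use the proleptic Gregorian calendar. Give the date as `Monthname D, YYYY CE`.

The Julian–Gregorian offset here is 5 days (Julian trailing).
20 June 923 Gregorian − 5 days → 15 June 923 Julian.

June 15, 923 CE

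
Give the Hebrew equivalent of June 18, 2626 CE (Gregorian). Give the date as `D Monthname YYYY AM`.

Both dates share Julian Day Number 2680355; in the Hebrew calendar that is 1 Tammuz 6386 AM.

1 Tammuz 6386 AM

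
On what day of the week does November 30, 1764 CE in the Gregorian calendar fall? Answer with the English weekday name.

2365682 ≡ 4 (mod 7); counting from Monday = 0 gives Friday.

Friday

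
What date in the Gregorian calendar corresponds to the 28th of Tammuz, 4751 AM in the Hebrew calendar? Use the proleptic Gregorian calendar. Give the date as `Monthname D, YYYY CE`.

Both dates share Julian Day Number 2083214; in the Gregorian calendar that is 18 July 991 CE.

July 18, 991 CE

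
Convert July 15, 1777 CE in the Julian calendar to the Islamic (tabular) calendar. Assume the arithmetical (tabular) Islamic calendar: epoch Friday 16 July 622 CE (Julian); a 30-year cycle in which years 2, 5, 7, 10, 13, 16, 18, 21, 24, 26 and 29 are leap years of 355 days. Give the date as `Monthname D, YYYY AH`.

Jumada al-Thani 20, 1191 AH

Julian Day Number of the source date = 2370303.
Converting JDN 2370303 to the tabular Islamic calendar gives 20 Jumada al-Thani 1191 AH.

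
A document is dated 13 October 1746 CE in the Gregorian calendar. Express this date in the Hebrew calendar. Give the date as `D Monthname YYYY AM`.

29 Tishrei 5507 AM

Both dates share Julian Day Number 2359059; in the Hebrew calendar that is 29 Tishrei 5507 AM.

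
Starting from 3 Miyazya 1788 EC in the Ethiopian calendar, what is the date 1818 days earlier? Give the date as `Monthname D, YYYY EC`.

Miyazya 12, 1783 EC

JDN of 3 Miyazya 1788 EC = 2377135.
2377135 − 1818 = 2375317.
JDN 2375317 in the Ethiopian calendar is Miyazya 12, 1783 EC.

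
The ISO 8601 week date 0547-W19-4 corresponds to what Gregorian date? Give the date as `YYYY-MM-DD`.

ISO week 1 of 547 is the week containing the first Thursday of 547.
Week 19, day 4 (Thursday) lands on 0547-05-11.

0547-05-11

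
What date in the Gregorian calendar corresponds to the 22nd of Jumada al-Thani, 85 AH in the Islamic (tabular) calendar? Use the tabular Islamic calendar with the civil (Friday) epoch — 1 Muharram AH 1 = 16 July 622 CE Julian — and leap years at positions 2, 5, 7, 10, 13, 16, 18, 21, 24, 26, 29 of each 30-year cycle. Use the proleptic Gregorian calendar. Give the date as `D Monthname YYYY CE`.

Julian Day Number of the source date = 1978376.
Converting JDN 1978376 to the Gregorian calendar gives 5 July 704 CE.

5 July 704 CE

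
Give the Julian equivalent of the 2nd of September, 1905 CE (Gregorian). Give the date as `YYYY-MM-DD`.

1905-08-20

At this point the Julian calendar is 13 days behind the Gregorian.
2 September 1905 Gregorian − 13 days → 20 August 1905 Julian.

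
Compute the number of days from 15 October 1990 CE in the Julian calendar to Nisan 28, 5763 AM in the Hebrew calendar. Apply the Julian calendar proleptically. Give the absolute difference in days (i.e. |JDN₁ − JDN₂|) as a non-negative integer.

JDN of the first date = 2448193.
JDN of the second date = 2452760.
|2452760 − 2448193| = 4567.

4567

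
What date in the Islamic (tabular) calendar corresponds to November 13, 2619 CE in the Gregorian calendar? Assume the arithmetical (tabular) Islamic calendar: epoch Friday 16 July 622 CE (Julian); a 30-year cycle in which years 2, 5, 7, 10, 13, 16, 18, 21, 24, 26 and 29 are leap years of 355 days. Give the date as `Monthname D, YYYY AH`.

Sha'ban 13, 2059 AH

Both dates share Julian Day Number 2677946; in the tabular Islamic calendar that is 13 Sha'ban 2059 AH.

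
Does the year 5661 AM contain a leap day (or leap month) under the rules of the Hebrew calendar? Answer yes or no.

Hebrew year 5661 is year 18 of its 19-year Metonic cycle; leap years are at positions 3, 6, 8, 11, 14, 17, 19, so it is a common year (12 months).

no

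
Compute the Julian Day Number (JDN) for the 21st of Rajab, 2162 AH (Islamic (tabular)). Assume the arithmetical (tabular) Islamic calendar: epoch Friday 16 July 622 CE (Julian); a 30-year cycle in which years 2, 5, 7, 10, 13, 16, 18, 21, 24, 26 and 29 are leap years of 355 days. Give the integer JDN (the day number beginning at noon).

2714423

Equivalently 27 September 2719 (Gregorian).
JDN 2299161 is 15 October 1582 CE (Gregorian); the target day is +415262 days from there, so JDN = 2714423.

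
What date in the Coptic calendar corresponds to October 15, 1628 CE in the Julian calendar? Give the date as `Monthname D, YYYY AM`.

Paopi 18, 1345 AM

The source date corresponds to 25 October 1628 in the Gregorian calendar (JDN 2315973).
That day falls on 18 Paopi 1345 AM in the Coptic calendar.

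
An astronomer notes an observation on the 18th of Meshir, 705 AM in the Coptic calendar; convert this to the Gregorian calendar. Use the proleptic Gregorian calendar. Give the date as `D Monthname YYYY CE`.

Julian Day Number of the source date = 2082333.
Converting JDN 2082333 to the Gregorian calendar gives 17 February 989 CE.

17 February 989 CE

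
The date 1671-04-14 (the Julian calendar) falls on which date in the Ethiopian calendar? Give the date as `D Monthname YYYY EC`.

19 Miyazya 1663 EC

Julian Day Number of the source date = 2331494.
Converting JDN 2331494 to the Ethiopian calendar gives 19 Miyazya 1663 EC.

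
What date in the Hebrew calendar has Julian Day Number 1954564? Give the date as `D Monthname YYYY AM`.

The proleptic Gregorian equivalent of JDN 1954564 is 25 April 639.
In the Hebrew calendar that day is 13 Iyar 4399 AM.

13 Iyar 4399 AM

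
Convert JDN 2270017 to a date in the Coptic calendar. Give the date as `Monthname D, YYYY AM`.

The proleptic Gregorian equivalent of JDN 2270017 is 30 December 1502.
In the Coptic calendar that day is Koiak 24, 1219 AM.

Koiak 24, 1219 AM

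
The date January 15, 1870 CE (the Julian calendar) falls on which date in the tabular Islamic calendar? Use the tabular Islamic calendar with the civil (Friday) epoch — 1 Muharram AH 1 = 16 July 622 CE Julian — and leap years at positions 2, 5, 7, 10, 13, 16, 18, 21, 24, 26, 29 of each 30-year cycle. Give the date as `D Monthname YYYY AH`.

Julian Day Number of the source date = 2404090.
Converting JDN 2404090 to the tabular Islamic calendar gives 24 Shawwal 1286 AH.

24 Shawwal 1286 AH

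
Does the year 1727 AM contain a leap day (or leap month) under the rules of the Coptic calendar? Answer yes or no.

1727 mod 4 = 3; in the Coptic calendar a year is leap when year mod 4 = 3, so it is a leap year.

yes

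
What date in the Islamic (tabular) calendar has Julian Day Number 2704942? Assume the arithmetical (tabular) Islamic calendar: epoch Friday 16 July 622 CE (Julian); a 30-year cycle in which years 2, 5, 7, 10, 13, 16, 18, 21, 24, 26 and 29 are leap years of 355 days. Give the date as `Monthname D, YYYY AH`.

Shawwal 19, 2135 AH

The Gregorian equivalent of JDN 2704942 is 11 October 2693.
In the tabular Islamic calendar that day is Shawwal 19, 2135 AH.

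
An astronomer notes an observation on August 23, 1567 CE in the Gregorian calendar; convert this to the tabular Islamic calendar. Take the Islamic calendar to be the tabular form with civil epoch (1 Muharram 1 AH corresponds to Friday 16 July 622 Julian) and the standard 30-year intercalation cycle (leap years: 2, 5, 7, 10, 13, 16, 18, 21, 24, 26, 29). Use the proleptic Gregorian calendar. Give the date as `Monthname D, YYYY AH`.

Safar 7, 975 AH

Both dates share Julian Day Number 2293629; in the tabular Islamic calendar that is 7 Safar 975 AH.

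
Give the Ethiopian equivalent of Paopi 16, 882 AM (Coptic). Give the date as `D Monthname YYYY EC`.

16 Tikimt 1158 EC

Both dates share Julian Day Number 2146860; in the Ethiopian calendar that is 16 Tikimt 1158 EC.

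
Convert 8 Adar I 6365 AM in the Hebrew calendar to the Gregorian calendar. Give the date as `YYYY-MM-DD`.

2605-02-18

Julian Day Number of the source date = 2672565.
Converting JDN 2672565 to the Gregorian calendar gives 18 February 2605 CE.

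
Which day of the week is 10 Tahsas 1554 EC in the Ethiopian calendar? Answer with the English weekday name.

Saturday

In the proleptic Gregorian calendar this is 16 December 1561 (JDN 2291553).
Since JDN mod 7 = 5 (0 = Monday), the day is Saturday.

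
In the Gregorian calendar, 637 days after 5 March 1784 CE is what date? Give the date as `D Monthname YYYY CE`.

Counting 637 days forward from JDN 2372717 reaches JDN 2373354, which is 2 December 1785 CE.

2 December 1785 CE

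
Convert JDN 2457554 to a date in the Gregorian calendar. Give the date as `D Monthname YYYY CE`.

14 June 2016 CE

Counting from JDN 2299161 = 15 Oct 1582 gives an offset of 158393 days.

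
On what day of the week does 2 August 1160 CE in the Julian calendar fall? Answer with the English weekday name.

In the proleptic Gregorian calendar this is 9 August 1160 (JDN 2144962).
JDN 2144962 mod 7 = 1, and JDN 0 was a Monday, so this is a Tuesday.

Tuesday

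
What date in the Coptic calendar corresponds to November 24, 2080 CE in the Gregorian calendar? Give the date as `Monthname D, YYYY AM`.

Hathor 15, 1797 AM

Both dates share Julian Day Number 2481093; in the Coptic calendar that is 15 Hathor 1797 AM.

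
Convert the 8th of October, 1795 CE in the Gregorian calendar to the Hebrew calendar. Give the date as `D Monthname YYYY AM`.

25 Tishrei 5556 AM

Both dates share Julian Day Number 2376951; in the Hebrew calendar that is 25 Tishrei 5556 AM.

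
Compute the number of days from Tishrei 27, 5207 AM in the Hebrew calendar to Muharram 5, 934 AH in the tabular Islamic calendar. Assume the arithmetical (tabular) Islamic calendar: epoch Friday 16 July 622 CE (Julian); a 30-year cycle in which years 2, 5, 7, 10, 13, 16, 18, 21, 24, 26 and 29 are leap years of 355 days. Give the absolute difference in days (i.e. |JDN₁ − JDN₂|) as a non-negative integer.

29568

JDN of the first date = 2249500.
JDN of the second date = 2279068.
|2279068 − 2249500| = 29568.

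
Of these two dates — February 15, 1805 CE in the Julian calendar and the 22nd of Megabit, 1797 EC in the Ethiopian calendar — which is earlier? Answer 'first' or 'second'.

Converting both to JDN: 2380380 vs 2380411; the smaller is the first.

first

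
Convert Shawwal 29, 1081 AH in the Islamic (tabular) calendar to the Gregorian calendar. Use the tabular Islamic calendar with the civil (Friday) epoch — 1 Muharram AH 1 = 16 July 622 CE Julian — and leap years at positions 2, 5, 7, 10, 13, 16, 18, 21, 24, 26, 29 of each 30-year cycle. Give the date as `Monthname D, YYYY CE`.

Julian Day Number of the source date = 2331450.
Converting JDN 2331450 to the Gregorian calendar gives 11 March 1671 CE.

March 11, 1671 CE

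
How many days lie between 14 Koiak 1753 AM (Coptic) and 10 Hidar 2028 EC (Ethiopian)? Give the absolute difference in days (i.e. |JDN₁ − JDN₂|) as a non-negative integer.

JDN of the first date = 2465051.
JDN of the second date = 2464652.
|2464652 − 2465051| = 399.

399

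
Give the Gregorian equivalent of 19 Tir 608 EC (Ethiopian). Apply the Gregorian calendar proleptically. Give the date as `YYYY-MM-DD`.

Both dates share Julian Day Number 1946066; in the Gregorian calendar that is 18 January 616 CE.

0616-01-18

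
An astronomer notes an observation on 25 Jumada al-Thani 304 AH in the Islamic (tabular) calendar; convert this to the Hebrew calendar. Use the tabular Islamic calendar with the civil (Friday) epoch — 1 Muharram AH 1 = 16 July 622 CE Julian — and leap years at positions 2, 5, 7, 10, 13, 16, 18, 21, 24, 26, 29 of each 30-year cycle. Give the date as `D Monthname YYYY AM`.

26 Tevet 4677 AM

Both dates share Julian Day Number 2055985; in the Hebrew calendar that is 26 Tevet 4677 AM.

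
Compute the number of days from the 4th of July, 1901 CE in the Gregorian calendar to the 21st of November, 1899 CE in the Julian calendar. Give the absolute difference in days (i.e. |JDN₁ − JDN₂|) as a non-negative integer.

JDN of the first date = 2415570.
JDN of the second date = 2414992.
|2414992 − 2415570| = 578.

578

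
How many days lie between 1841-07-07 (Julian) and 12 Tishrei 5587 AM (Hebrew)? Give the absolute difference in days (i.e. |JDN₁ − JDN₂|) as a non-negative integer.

First date → JDN 2393671; second date → JDN 2388278.
The interval is |2393671 − 2388278| = 5393 days.

5393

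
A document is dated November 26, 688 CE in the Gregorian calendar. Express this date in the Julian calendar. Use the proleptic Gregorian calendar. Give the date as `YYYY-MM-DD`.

For dates in this range the Gregorian date is 3 days ahead of the Julian.
26 November 688 Gregorian − 3 days → 23 November 688 Julian.

0688-11-23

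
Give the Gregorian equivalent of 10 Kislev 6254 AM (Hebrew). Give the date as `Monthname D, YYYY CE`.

November 19, 2493 CE

Both dates share Julian Day Number 2631933; in the Gregorian calendar that is 19 November 2493 CE.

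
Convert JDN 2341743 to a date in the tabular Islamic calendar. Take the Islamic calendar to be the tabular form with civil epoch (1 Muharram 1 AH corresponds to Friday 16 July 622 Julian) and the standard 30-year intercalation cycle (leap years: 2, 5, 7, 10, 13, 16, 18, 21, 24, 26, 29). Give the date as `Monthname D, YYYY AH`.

Dhu al-Qa'dah 16, 1110 AH

JDN 2341743 is 16 May 1699 in the Gregorian calendar.
In the tabular Islamic calendar that day is Dhu al-Qa'dah 16, 1110 AH.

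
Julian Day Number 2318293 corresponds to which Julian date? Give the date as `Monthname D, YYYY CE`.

February 21, 1635 CE

JDN 2318293 is 3 March 1635 in the Gregorian calendar.
In the Julian calendar that day is February 21, 1635 CE.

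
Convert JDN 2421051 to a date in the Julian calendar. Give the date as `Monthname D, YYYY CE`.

June 23, 1916 CE

The Gregorian equivalent of JDN 2421051 is 6 July 1916.
In the Julian calendar that day is June 23, 1916 CE.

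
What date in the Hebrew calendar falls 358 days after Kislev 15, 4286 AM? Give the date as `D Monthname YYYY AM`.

18 Cheshvan 4287 AM

The starting date is JDN 1913135; 1913135 + 358 = 1913493.
JDN 1913493 corresponds to 18 Cheshvan 4287 AM.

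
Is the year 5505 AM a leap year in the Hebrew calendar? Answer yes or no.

Hebrew year 5505 is year 14 of its 19-year Metonic cycle; leap years are at positions 3, 6, 8, 11, 14, 17, 19, so it is a leap year (13 months).

yes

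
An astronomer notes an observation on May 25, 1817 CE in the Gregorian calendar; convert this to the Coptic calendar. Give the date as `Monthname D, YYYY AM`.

Pashons 18, 1533 AM

Julian Day Number of the source date = 2384850.
Converting JDN 2384850 to the Coptic calendar gives 18 Pashons 1533 AM.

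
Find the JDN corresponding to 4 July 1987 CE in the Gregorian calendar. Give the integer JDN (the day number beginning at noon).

JDN 2400001 is 17 November 1858 CE (Gregorian), MJD 0; the target day is +46980 days from there, so JDN = 2446981.

2446981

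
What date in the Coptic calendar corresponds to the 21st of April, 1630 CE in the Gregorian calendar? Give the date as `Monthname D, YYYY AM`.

Both dates share Julian Day Number 2316516; in the Coptic calendar that is 16 Parmouti 1346 AM.

Parmouti 16, 1346 AM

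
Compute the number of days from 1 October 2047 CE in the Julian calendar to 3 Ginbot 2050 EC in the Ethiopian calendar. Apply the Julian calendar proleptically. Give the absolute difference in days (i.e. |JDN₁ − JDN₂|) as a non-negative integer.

3862

First date → JDN 2468998; second date → JDN 2472860.
The interval is |2468998 − 2472860| = 3862 days.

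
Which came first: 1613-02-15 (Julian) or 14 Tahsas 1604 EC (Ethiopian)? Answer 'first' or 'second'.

second

The two dates have Julian Day Numbers 2310252 and 2309820 respectively.
Since 2309820 < 2310252, the second date comes first.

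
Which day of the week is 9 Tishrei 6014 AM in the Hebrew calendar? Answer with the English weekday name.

Equivalently 2 October 2253 Gregorian, JDN 2544226.
JDN 2544226 mod 7 = 6, and JDN 0 was a Monday, so this is a Sunday.

Sunday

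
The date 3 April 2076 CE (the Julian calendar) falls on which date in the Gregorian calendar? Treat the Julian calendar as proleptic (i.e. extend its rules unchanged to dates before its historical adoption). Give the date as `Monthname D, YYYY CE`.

For dates in this range the Gregorian date is 13 days ahead of the Julian.
3 April 2076 Julian + 13 days → 16 April 2076 Gregorian.

April 16, 2076 CE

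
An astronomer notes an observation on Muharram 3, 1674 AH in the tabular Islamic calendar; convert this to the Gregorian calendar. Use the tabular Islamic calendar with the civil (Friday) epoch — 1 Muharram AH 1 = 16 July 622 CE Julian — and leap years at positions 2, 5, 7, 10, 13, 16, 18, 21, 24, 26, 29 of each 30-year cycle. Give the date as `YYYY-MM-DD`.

2245-09-25

Both dates share Julian Day Number 2541297; in the Gregorian calendar that is 25 September 2245 CE.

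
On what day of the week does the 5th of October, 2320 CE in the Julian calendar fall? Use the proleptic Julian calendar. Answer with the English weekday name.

Thursday

In the Gregorian calendar this is 21 October 2320 (JDN 2568716).
JDN 2568716 mod 7 = 3, and JDN 0 was a Monday, so this is a Thursday.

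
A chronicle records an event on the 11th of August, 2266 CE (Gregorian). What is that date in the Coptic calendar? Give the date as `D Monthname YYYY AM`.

3 Mesori 1982 AM

Both dates share Julian Day Number 2548922; in the Coptic calendar that is 3 Mesori 1982 AM.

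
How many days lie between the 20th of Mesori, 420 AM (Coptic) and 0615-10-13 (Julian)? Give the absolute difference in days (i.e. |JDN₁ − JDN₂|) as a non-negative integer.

JDN of the first date = 1978419.
JDN of the second date = 1945972.
|1945972 − 1978419| = 32447.

32447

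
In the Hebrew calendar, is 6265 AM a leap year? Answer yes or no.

Hebrew year 6265 is year 14 of its 19-year Metonic cycle; leap years are at positions 3, 6, 8, 11, 14, 17, 19, so it is a leap year (13 months).

yes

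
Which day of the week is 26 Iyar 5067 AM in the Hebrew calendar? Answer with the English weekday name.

This is JDN 2198558 (7 May 1307 Gregorian).
Since JDN mod 7 = 5 (0 = Monday), the day is Saturday.

Saturday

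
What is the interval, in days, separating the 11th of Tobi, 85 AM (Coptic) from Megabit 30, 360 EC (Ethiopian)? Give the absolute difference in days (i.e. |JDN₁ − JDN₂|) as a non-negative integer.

JDN of the first date = 1855841.
JDN of the second date = 1855555.
|1855555 − 1855841| = 286.

286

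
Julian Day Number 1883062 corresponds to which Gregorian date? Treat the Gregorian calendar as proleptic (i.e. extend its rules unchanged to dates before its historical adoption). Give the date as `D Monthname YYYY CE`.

19 July 443 CE

JDN 2451545 is 1 Jan 2000; 1883062 is −568483 days from there.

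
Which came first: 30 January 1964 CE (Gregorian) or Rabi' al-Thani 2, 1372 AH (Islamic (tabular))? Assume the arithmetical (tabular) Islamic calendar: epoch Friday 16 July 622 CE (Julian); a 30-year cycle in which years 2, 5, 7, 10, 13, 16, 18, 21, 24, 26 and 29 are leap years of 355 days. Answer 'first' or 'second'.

Converting both to JDN: 2438425 vs 2434367; the smaller is the second.

second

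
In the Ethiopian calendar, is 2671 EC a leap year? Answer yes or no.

2671 mod 4 = 3; in the Ethiopian calendar a year is leap when year mod 4 = 3, so it is a leap year.

yes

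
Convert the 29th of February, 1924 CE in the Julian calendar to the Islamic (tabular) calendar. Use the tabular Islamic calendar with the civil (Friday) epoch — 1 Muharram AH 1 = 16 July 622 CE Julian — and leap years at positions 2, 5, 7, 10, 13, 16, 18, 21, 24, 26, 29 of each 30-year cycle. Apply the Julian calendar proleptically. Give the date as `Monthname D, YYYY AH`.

Julian Day Number of the source date = 2423858.
Converting JDN 2423858 to the tabular Islamic calendar gives 6 Sha'ban 1342 AH.

Sha'ban 6, 1342 AH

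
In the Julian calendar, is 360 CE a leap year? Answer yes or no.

360 mod 4 = 0, so it is a leap year in the Julian calendar.

yes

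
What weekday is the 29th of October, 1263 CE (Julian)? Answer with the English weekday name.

Equivalently 5 November 1263 Gregorian, JDN 2182670.
Since JDN mod 7 = 0 (0 = Monday), the day is Monday.

Monday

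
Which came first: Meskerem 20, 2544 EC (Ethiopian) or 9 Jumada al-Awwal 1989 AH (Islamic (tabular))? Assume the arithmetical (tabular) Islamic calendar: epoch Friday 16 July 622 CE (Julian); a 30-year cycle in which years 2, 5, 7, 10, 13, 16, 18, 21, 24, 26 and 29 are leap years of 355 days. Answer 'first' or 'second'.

second

First date → JDN 2653071; second date → JDN 2653047.
JDN 2653047 < JDN 2653071, so the second date is earlier.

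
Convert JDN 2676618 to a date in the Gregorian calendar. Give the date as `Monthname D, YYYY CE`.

JDN 2451545 is 1 Jan 2000; 2676618 is +225073 days from there.

March 25, 2616 CE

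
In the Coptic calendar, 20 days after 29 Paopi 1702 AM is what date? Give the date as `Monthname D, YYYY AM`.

The starting date is JDN 2446378; 2446378 + 20 = 2446398.
JDN 2446398 corresponds to Hathor 19, 1702 AM.

Hathor 19, 1702 AM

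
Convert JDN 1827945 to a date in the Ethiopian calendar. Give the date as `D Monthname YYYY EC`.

JDN 1827945 is 22 August 292 in the proleptic Gregorian calendar.
In the Ethiopian calendar that day is 29 Nehase 284 EC.

29 Nehase 284 EC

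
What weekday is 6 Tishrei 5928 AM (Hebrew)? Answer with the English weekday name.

Saturday

This is JDN 2512802 (19 September 2167 Gregorian).
JDN 2512802 mod 7 = 5, and JDN 0 was a Monday, so this is a Saturday.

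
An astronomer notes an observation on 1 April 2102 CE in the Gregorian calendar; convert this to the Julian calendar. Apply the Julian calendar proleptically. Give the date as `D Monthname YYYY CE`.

At this point the Julian calendar is 14 days behind the Gregorian.
1 April 2102 Gregorian − 14 days → 18 March 2102 Julian.

18 March 2102 CE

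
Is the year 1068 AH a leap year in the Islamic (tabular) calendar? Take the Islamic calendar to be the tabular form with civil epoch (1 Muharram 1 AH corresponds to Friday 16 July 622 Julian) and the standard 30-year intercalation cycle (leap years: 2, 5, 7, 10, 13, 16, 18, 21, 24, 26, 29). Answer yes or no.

yes

Year 1068 AH is year 18 of its 30-year cycle; leap positions are 2, 5, 7, 10, 13, 16, 18, 21, 24, 26, 29, so it is a leap year (355 days).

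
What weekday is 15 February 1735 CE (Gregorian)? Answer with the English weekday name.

Tuesday

JDN 2354801 mod 7 = 1, and JDN 0 was a Monday, so this is a Tuesday.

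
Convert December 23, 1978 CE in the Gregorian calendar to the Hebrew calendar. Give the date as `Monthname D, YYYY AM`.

Kislev 23, 5739 AM

Both dates share Julian Day Number 2443866; in the Hebrew calendar that is 23 Kislev 5739 AM.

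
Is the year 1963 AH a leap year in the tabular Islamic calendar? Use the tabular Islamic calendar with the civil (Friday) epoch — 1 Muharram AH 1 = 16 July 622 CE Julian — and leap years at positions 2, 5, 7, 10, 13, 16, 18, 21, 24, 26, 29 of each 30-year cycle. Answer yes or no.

Year 1963 AH is year 13 of its 30-year cycle; leap positions are 2, 5, 7, 10, 13, 16, 18, 21, 24, 26, 29, so it is a leap year (355 days).

yes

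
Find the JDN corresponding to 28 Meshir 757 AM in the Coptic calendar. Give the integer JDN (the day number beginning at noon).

In the proleptic Gregorian calendar the same day is 28 February 1041.
JDN 2400001 is 17 November 1858 CE (Gregorian), MJD 0; the target day is −298665 days from there, so JDN = 2101336.

2101336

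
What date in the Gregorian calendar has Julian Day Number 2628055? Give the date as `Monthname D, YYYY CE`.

JDN 2451545 is 1 Jan 2000; 2628055 is +176510 days from there.

April 8, 2483 CE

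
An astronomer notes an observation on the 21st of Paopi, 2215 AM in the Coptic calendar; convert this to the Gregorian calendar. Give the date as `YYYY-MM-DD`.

2498-11-03

Julian Day Number of the source date = 2633743.
Converting JDN 2633743 to the Gregorian calendar gives 3 November 2498 CE.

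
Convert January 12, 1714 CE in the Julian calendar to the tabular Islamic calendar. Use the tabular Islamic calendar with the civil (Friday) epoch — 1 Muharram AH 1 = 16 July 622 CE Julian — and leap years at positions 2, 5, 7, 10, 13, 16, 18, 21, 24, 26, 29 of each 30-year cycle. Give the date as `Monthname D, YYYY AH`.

Both dates share Julian Day Number 2347108; in the tabular Islamic calendar that is 7 Muharram 1126 AH.

Muharram 7, 1126 AH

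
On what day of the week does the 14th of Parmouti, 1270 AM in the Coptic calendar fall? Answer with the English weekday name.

In the proleptic Gregorian calendar this is 19 April 1554 (JDN 2288755).
2288755 ≡ 0 (mod 7); counting from Monday = 0 gives Monday.

Monday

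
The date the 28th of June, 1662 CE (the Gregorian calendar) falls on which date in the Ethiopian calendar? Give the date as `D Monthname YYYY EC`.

Julian Day Number of the source date = 2328272.
Converting JDN 2328272 to the Ethiopian calendar gives 24 Sene 1654 EC.

24 Sene 1654 EC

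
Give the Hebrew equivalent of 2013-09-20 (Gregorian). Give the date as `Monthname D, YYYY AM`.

Tishrei 16, 5774 AM

Both dates share Julian Day Number 2456556; in the Hebrew calendar that is 16 Tishrei 5774 AM.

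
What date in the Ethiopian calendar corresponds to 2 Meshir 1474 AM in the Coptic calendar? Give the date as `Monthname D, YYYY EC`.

Yekatit 2, 1750 EC

Julian Day Number of the source date = 2363194.
Converting JDN 2363194 to the Ethiopian calendar gives 2 Yekatit 1750 EC.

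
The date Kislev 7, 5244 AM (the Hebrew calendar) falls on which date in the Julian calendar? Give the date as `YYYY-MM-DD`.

Julian Day Number of the source date = 2263033.
Converting JDN 2263033 to the Julian calendar gives 6 November 1483 CE.

1483-11-06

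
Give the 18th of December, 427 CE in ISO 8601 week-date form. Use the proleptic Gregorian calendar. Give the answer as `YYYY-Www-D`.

0427-W50-6

The weekday is Saturday (ISO weekday 6).
That Saturday belongs to ISO week 50 of ISO year 427.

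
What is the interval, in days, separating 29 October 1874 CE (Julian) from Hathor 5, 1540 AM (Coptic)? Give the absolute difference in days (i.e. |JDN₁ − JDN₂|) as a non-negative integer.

18624

JDN of the first date = 2405838.
JDN of the second date = 2387214.
|2387214 − 2405838| = 18624.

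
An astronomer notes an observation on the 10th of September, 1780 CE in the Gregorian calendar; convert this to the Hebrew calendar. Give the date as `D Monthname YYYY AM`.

Julian Day Number of the source date = 2371445.
Converting JDN 2371445 to the Hebrew calendar gives 10 Elul 5540 AM.

10 Elul 5540 AM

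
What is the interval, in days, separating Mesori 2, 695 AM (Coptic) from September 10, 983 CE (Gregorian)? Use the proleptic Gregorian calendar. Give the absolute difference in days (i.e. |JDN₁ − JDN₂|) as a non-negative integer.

1502

First date → JDN 2078844; second date → JDN 2080346.
The interval is |2078844 − 2080346| = 1502 days.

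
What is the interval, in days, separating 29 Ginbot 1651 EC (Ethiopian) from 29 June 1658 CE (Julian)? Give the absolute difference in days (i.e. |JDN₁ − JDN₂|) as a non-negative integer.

329

JDN of the first date = 2327151.
JDN of the second date = 2326822.
|2326822 − 2327151| = 329.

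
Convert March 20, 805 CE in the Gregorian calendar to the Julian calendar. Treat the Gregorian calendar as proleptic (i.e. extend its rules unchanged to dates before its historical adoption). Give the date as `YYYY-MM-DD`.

At this point the Julian calendar is 4 days behind the Gregorian.
20 March 805 Gregorian − 4 days → 16 March 805 Julian.

0805-03-16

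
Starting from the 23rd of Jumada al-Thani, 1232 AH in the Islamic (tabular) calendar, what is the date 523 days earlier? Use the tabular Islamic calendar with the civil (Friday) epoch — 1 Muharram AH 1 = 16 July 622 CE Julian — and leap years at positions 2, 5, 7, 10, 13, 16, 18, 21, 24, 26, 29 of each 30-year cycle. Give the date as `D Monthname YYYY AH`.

Counting 523 days back from JDN 2384835 reaches JDN 2384312, which is 2 Muharram 1231 AH.

2 Muharram 1231 AH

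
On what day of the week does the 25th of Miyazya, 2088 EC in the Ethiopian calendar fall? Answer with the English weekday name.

Thursday

In the Gregorian calendar this is 3 May 2096 (JDN 2486732).
2486732 ≡ 3 (mod 7); counting from Monday = 0 gives Thursday.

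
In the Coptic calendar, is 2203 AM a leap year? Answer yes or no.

2203 mod 4 = 3; in the Coptic calendar a year is leap when year mod 4 = 3, so it is a leap year.

yes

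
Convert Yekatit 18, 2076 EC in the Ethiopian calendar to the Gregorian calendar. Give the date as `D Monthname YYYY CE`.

26 February 2084 CE

Both dates share Julian Day Number 2482282; in the Gregorian calendar that is 26 February 2084 CE.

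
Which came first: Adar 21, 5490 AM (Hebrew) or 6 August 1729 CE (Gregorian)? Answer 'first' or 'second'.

First date → JDN 2352998; second date → JDN 2352782.
JDN 2352782 < JDN 2352998, so the second date is earlier.

second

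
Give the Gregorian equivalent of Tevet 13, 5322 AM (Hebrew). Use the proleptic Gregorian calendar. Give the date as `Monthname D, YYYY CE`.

Julian Day Number of the source date = 2291568.
Converting JDN 2291568 to the Gregorian calendar gives 31 December 1561 CE.

December 31, 1561 CE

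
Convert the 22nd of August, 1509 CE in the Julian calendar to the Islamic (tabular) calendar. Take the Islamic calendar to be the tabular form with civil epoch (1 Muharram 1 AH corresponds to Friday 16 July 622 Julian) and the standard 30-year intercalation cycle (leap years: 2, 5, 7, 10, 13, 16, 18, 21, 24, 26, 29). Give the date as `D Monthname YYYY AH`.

The source date corresponds to 1 September 1509 in the proleptic Gregorian calendar (JDN 2272454).
That day falls on 6 Jumada al-Awwal 915 AH in the tabular Islamic calendar.

6 Jumada al-Awwal 915 AH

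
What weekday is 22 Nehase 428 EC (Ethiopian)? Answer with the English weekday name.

Saturday

This is JDN 1880534 (16 August 436 Gregorian).
1880534 ≡ 5 (mod 7); counting from Monday = 0 gives Saturday.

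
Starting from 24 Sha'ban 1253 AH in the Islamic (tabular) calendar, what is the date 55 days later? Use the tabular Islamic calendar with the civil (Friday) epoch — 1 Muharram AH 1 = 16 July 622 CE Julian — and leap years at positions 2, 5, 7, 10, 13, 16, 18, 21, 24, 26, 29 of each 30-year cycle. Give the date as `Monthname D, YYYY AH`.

Shawwal 20, 1253 AH

Counting 55 days forward from JDN 2392337 reaches JDN 2392392, which is Shawwal 20, 1253 AH.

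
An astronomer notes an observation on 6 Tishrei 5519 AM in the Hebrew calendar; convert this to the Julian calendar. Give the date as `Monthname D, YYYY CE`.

Julian Day Number of the source date = 2363437.
Converting JDN 2363437 to the Julian calendar gives 27 September 1758 CE.

September 27, 1758 CE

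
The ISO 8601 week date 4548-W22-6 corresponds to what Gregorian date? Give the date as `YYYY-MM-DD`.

ISO week 1 of 4548 is the week containing the first Thursday of 4548.
Week 22, day 6 (Saturday) lands on 4548-06-01.

4548-06-01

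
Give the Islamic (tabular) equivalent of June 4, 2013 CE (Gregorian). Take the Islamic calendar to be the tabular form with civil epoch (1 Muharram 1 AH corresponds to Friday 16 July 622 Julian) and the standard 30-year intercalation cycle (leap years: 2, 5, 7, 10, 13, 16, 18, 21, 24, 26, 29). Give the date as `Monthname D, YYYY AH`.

Both dates share Julian Day Number 2456448; in the tabular Islamic calendar that is 25 Rajab 1434 AH.

Rajab 25, 1434 AH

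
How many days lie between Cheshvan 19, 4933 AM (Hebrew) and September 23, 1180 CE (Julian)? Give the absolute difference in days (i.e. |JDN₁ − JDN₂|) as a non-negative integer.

First date → JDN 2149443; second date → JDN 2152319.
The interval is |2149443 − 2152319| = 2876 days.

2876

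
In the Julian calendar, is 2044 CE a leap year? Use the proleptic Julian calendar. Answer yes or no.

2044 mod 4 = 0, so it is a leap year in the Julian calendar.

yes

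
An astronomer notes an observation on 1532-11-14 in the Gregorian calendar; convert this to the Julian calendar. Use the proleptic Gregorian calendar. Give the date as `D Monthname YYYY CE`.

4 November 1532 CE

For dates in this range the Gregorian date is 10 days ahead of the Julian.
14 November 1532 Gregorian − 10 days → 4 November 1532 Julian.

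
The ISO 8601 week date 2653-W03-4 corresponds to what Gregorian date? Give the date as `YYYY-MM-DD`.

2653-01-20

ISO week 1 of 2653 is the week containing the first Thursday of 2653.
Week 3, day 4 (Thursday) lands on 2653-01-20.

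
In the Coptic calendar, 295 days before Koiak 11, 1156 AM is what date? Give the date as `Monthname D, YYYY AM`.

Meshir 22, 1155 AM

JDN of Koiak 11, 1156 AM = 2246994.
2246994 − 295 = 2246699.
JDN 2246699 in the Coptic calendar is Meshir 22, 1155 AM.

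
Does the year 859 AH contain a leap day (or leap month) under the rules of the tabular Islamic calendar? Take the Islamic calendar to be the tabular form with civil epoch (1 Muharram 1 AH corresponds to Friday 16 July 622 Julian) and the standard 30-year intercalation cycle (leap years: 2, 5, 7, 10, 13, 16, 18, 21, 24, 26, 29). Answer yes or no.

no

Year 859 AH is year 19 of its 30-year cycle; leap positions are 2, 5, 7, 10, 13, 16, 18, 21, 24, 26, 29, so it is a common year (354 days).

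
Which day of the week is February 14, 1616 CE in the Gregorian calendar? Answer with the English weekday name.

Sunday

JDN 2311336 mod 7 = 6, and JDN 0 was a Monday, so this is a Sunday.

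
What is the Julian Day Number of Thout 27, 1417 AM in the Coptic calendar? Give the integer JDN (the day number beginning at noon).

Equivalently 5 October 1700 (Gregorian).
JDN 2400001 is 17 November 1858 CE (Gregorian), MJD 0; the target day is −57751 days from there, so JDN = 2342250.

2342250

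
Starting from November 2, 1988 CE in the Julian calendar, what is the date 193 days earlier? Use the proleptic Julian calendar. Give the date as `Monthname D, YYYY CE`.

JDN of November 2, 1988 CE = 2447481.
2447481 − 193 = 2447288.
JDN 2447288 in the Julian calendar is April 23, 1988 CE.

April 23, 1988 CE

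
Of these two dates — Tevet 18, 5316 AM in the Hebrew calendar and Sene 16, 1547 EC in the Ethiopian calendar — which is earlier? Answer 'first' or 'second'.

The two dates have Julian Day Numbers 2289387 and 2289182 respectively.
Since 2289182 < 2289387, the second date comes first.

second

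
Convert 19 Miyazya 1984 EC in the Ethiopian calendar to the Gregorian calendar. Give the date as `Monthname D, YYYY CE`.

Julian Day Number of the source date = 2448740.
Converting JDN 2448740 to the Gregorian calendar gives 27 April 1992 CE.

April 27, 1992 CE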